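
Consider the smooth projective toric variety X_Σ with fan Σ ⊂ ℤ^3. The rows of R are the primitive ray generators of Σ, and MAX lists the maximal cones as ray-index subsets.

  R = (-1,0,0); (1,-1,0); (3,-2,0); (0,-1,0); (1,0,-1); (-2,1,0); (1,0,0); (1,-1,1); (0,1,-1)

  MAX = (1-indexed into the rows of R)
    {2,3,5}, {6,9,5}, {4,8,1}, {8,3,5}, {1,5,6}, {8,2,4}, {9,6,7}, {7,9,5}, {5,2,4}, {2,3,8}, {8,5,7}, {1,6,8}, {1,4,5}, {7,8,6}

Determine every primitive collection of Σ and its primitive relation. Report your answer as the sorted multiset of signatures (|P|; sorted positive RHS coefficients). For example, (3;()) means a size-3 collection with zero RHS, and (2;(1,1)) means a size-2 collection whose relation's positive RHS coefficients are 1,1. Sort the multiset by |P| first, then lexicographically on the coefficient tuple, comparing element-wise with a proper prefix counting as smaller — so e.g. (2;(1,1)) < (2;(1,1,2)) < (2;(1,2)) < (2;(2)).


20 collections generate NE(X_Σ); each relation:

  {1,7}:  v_{1} + v_{7} = 0 — sig = (2;())
  {1,2}:  v_{1} + v_{2} = v_{4} — sig = (2;(1))
  {2,6}:  v_{2} + v_{6} = v_{1} — sig = (2;(1))
  {2,9}:  v_{2} + v_{9} = v_{5} — sig = (2;(1))
  {3,6}:  v_{3} + v_{6} = v_{2} — sig = (2;(1))
  {4,7}:  v_{4} + v_{7} = v_{2} — sig = (2;(1))
  {8,9}:  v_{8} + v_{9} = v_{7} — sig = (2;(1))
  {1,9}:  v_{1} + v_{9} = v_{5} + v_{6} — sig = (2;(1,1))
  {2,7}:  v_{2} + v_{7} = v_{5} + v_{8} — sig = (2;(1,1))
  {4,9}:  v_{4} + v_{9} = v_{1} + v_{5} — sig = (2;(1,1))
  {3,9}:  v_{3} + v_{9} = 2·v_{5} + v_{8} — sig = (2;(1,2))
  {1,3}:  v_{1} + v_{3} = 2·v_{2} — sig = (2;(2))
  {4,6}:  v_{4} + v_{6} = 2·v_{1} — sig = (2;(2))
  {3,7}:  v_{3} + v_{7} = 2·v_{5} + 2·v_{8} — sig = (2;(2,2))
  {3,4}:  v_{3} + v_{4} = 3·v_{2} — sig = (2;(3))
  {5,6,8}:  v_{5} + v_{6} + v_{8} = 0 — sig = (3;())
  {1,5,8}:  v_{1} + v_{5} + v_{8} = v_{2} — sig = (3;(1))
  {2,5,8}:  v_{2} + v_{5} + v_{8} = v_{3} — sig = (3;(1))
  {5,6,7}:  v_{5} + v_{6} + v_{7} = v_{9} — sig = (3;(1))
  {4,5,8}:  v_{4} + v_{5} + v_{8} = 2·v_{2} — sig = (3;(2))

Sorted signature multiset PRS(X):
    |P|=2: 15 collections, coeffs (), (1), (1), (1), (1), (1), (1), (1,1), (1,1), (1,1), (1,2), (2), (2), (2,2), (3)
    |P|=3: 5 collections, coeffs (), (1), (1), (1), (2)


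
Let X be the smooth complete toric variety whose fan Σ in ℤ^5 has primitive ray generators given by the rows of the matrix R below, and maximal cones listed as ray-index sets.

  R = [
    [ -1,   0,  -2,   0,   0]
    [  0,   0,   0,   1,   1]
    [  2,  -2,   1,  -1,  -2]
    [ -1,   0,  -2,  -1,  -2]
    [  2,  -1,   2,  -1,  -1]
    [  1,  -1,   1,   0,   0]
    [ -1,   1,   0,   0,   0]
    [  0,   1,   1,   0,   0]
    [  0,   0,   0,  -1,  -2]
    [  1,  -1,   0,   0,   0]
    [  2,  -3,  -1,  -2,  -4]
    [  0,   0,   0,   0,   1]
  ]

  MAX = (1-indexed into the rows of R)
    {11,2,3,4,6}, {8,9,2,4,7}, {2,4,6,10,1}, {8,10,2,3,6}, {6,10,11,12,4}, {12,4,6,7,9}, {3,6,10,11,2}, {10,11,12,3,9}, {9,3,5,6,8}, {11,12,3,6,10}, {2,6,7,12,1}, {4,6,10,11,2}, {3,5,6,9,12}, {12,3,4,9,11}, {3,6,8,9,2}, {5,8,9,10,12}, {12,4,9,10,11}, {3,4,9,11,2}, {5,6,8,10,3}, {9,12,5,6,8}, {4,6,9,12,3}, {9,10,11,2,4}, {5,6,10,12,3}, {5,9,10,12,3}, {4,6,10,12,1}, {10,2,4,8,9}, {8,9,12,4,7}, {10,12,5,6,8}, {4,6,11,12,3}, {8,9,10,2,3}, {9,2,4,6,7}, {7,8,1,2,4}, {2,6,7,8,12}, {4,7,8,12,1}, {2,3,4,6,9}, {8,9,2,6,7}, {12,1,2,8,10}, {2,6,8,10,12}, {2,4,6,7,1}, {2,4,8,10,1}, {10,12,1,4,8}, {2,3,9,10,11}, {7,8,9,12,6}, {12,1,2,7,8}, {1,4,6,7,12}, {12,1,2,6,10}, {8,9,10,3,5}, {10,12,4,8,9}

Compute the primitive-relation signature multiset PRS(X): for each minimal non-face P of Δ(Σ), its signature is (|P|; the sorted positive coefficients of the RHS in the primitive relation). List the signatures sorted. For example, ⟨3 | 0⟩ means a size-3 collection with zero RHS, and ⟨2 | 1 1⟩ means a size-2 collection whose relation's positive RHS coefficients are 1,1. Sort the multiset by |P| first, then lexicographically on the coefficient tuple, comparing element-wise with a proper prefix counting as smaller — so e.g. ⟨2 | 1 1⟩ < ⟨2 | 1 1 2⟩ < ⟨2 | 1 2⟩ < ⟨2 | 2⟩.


|primitive collections| = 23. Relations:

  {7,10}:  v_{7} + v_{10} = 0  so sig = ⟨2 | 0⟩
  {1,9}:  v_{1} + v_{9} = v_{4}  so sig = ⟨2 | 1⟩
  {3,7}:  v_{3} + v_{7} = v_{6} + v_{9}  so sig = ⟨2 | 1 1⟩
  {7,11}:  v_{7} + v_{11} = v_{3} + v_{4}  so sig = ⟨2 | 1 1⟩
  {1,3}:  v_{1} + v_{3} = v_{4} + v_{6} + v_{10}  so sig = ⟨2 | 1 1 1⟩
  {1,5}:  v_{1} + v_{5} = v_{9} + v_{10} + v_{12}  so sig = ⟨2 | 1 1 1⟩
  {2,5}:  v_{2} + v_{5} = v_{6} + v_{8} + v_{10}  so sig = ⟨2 | 1 1 1⟩
  {5,7}:  v_{5} + v_{7} = v_{6} + v_{8} + v_{9} + v_{12}  so sig = ⟨2 | 1 1 1 1⟩
  {4,5}:  v_{4} + v_{5} = 2·v_{9} + v_{10} + v_{12}  so sig = ⟨2 | 1 1 2⟩
  {5,11}:  v_{5} + v_{11} = v_{3} + 2·v_{9} + 2·v_{10} + v_{12}  so sig = ⟨2 | 1 1 2 2⟩
  {1,11}:  v_{1} + v_{11} = 2·v_{4} + v_{6} + 2·v_{10}  so sig = ⟨2 | 1 2 2⟩
  {8,11}:  v_{8} + v_{11} = 2·v_{9} + 2·v_{10}  so sig = ⟨2 | 2 2⟩
  {1,6,8}:  v_{1} + v_{6} + v_{8} = 0  so sig = ⟨3 | 0⟩
  {2,9,12}:  v_{2} + v_{9} + v_{12} = 0  so sig = ⟨3 | 0⟩
  {2,4,12}:  v_{2} + v_{4} + v_{12} = v_{1}  so sig = ⟨3 | 1⟩
  {3,4,10}:  v_{3} + v_{4} + v_{10} = v_{11}  so sig = ⟨3 | 1⟩
  {3,8,12}:  v_{3} + v_{8} + v_{12} = v_{5}  so sig = ⟨3 | 1⟩
  {4,6,8}:  v_{4} + v_{6} + v_{8} = v_{9}  so sig = ⟨3 | 1⟩
  {6,9,10}:  v_{6} + v_{9} + v_{10} = v_{3}  so sig = ⟨3 | 1⟩
  {2,3,12}:  v_{2} + v_{3} + v_{12} = v_{6} + v_{10}  so sig = ⟨3 | 1 1⟩
  {2,11,12}:  v_{2} + v_{11} + v_{12} = v_{4} + v_{6} + 2·v_{10}  so sig = ⟨3 | 1 1 2⟩
  {3,4,8}:  v_{3} + v_{4} + v_{8} = 2·v_{9} + v_{10}  so sig = ⟨3 | 1 2⟩
  {6,9,11}:  v_{6} + v_{9} + v_{11} = 2·v_{3} + v_{4}  so sig = ⟨3 | 1 2⟩

Sorted signature multiset PRS(X):
    ⟨2 | 0⟩
    ⟨2 | 1⟩
    ⟨2 | 1 1⟩
    ⟨2 | 1 1⟩
    ⟨2 | 1 1 1⟩
    ⟨2 | 1 1 1⟩
    ⟨2 | 1 1 1⟩
    ⟨2 | 1 1 1 1⟩
    ⟨2 | 1 1 2⟩
    ⟨2 | 1 1 2 2⟩
    ⟨2 | 1 2 2⟩
    ⟨2 | 2 2⟩
    ⟨3 | 0⟩
    ⟨3 | 0⟩
    ⟨3 | 1⟩
    ⟨3 | 1⟩
    ⟨3 | 1⟩
    ⟨3 | 1⟩
    ⟨3 | 1⟩
    ⟨3 | 1 1⟩
    ⟨3 | 1 1 2⟩
    ⟨3 | 1 2⟩
    ⟨3 | 1 2⟩


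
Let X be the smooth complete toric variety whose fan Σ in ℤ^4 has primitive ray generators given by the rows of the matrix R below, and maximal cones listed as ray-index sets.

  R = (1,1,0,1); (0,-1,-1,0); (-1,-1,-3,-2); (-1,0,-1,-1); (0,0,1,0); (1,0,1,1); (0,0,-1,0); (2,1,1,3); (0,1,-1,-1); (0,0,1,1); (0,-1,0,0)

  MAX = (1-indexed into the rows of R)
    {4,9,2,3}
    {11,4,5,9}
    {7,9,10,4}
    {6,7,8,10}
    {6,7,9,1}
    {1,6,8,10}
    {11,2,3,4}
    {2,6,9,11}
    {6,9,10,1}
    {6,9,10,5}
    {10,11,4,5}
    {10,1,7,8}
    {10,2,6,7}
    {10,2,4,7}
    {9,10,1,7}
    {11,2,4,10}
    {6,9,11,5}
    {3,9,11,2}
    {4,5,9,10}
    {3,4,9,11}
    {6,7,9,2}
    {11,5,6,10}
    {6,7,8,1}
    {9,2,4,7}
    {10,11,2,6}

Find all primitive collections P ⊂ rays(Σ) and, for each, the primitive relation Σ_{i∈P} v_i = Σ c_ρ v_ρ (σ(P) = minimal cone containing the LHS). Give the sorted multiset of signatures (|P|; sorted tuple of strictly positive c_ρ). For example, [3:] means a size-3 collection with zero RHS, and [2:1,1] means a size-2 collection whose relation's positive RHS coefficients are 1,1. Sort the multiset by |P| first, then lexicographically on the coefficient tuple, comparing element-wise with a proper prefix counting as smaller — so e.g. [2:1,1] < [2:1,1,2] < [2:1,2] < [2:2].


|primitive collections| = 24. Relations:

  {4,6}:  v_{4} + v_{6} = 0  ⇒ sig = [2:]
  {5,7}:  v_{5} + v_{7} = 0  ⇒ sig = [2:]
  {2,5}:  v_{2} + v_{5} = v_{11}  ⇒ sig = [2:1]
  {7,11}:  v_{7} + v_{11} = v_{2}  ⇒ sig = [2:1]
  {1,11}:  v_{1} + v_{11} = v_{6} + v_{7}  ⇒ sig = [2:1,1]
  {3,10}:  v_{3} + v_{10} = v_{2} + v_{4}  ⇒ sig = [2:1,1]
  {1,3}:  v_{1} + v_{3} = v_{2} + v_{7} + v_{9}  ⇒ sig = [2:1,1,1]
  {1,4}:  v_{1} + v_{4} = v_{7} + v_{9} + v_{10}  ⇒ sig = [2:1,1,1]
  {1,5}:  v_{1} + v_{5} = v_{6} + v_{9} + v_{10}  ⇒ sig = [2:1,1,1]
  {3,6}:  v_{3} + v_{6} = v_{2} + v_{9} + v_{11}  ⇒ sig = [2:1,1,1]
  {4,8}:  v_{4} + v_{8} = v_{1} + v_{7} + v_{10}  ⇒ sig = [2:1,1,1]
  {5,8}:  v_{5} + v_{8} = v_{1} + v_{6} + v_{10}  ⇒ sig = [2:1,1,1]
  {3,5}:  v_{3} + v_{5} = v_{4} + v_{9} + 2·v_{11}  ⇒ sig = [2:1,1,2]
  {3,7}:  v_{3} + v_{7} = 2·v_{2} + v_{4} + v_{9}  ⇒ sig = [2:1,1,2]
  {1,2}:  v_{1} + v_{2} = v_{6} + 2·v_{7}  ⇒ sig = [2:1,2]
  {8,11}:  v_{8} + v_{11} = 2·v_{6} + 2·v_{7} + v_{10}  ⇒ sig = [2:1,2,2]
  {2,8}:  v_{2} + v_{8} = 2·v_{6} + 3·v_{7} + v_{10}  ⇒ sig = [2:1,2,3]
  {3,8}:  v_{3} + v_{8} = v_{6} + 3·v_{7}  ⇒ sig = [2:1,3]
  {8,9}:  v_{8} + v_{9} = 2·v_{1}  ⇒ sig = [2:2]
  {9,10,11}:  v_{9} + v_{10} + v_{11} = 0  ⇒ sig = [3:]
  {2,9,10}:  v_{2} + v_{9} + v_{10} = v_{7}  ⇒ sig = [3:1]
  {1,6,7,10}:  v_{1} + v_{6} + v_{7} + v_{10} = v_{8}  ⇒ sig = [4:1]
  {2,4,9,11}:  v_{2} + v_{4} + v_{9} + v_{11} = v_{3}  ⇒ sig = [4:1]
  {6,7,9,10}:  v_{6} + v_{7} + v_{9} + v_{10} = v_{1}  ⇒ sig = [4:1]

Signatures (|P|; sorted positive RHS coefficients), sorted:
{ [2:] ×2,  [2:1] ×2,  [2:1,1] ×2,  [2:1,1,1] ×6,  [2:1,1,2] ×2,  [2:1,2],  [2:1,2,2],  [2:1,2,3],  [2:1,3],  [2:2],  [3:],  [3:1],  [4:1] ×3 }


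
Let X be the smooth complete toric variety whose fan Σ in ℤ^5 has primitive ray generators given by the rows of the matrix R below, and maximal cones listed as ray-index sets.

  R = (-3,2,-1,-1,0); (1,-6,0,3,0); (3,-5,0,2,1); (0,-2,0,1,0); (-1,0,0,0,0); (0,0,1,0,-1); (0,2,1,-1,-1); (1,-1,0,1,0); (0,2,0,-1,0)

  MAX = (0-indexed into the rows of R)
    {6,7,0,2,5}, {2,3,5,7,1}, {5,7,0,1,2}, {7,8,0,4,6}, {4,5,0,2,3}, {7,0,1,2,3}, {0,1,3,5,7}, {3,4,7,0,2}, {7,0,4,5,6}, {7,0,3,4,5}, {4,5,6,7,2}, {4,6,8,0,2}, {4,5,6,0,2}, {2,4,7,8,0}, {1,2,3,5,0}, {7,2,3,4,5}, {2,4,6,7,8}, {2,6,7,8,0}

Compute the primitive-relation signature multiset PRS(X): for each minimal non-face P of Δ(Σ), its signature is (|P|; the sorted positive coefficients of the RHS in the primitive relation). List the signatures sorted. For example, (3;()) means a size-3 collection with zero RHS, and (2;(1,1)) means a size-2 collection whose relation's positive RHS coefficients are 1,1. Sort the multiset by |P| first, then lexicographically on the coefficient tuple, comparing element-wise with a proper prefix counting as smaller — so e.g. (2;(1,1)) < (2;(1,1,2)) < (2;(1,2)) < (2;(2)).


Σ has 9 primitive collections:

  P = {3,8}:  v_{3} + v_{8} = 0  ⟹  sig = (2;())
  P = {3,6}:  v_{3} + v_{6} = v_{5}  ⟹  sig = (2;(1))
  P = {5,8}:  v_{5} + v_{8} = v_{6}  ⟹  sig = (2;(1))
  P = {1,8}:  v_{1} + v_{8} = v_{0} + v_{2} + v_{5} + v_{7}  ⟹  sig = (2;(1,1,1,1))
  P = {1,6}:  v_{1} + v_{6} = v_{0} + v_{2} + 2·v_{5} + v_{7}  ⟹  sig = (2;(1,1,1,2))
  P = {1,4}:  v_{1} + v_{4} = 3·v_{3}  ⟹  sig = (2;(3))
  P = {0,2,3,5,7}:  v_{0} + v_{2} + v_{3} + v_{5} + v_{7} = v_{1}  ⟹  sig = (5;(1))
  P = {0,2,4,6,7}:  v_{0} + v_{2} + v_{4} + v_{6} + v_{7} = v_{3}  ⟹  sig = (5;(1))
  P = {0,2,4,5,7}:  v_{0} + v_{2} + v_{4} + v_{5} + v_{7} = 2·v_{3}  ⟹  sig = (5;(2))

Signatures (|P|; sorted positive RHS coefficients), sorted:
{ (2;()),  (2;(1)) ×2,  (2;(1,1,1,1)),  (2;(1,1,1,2)),  (2;(3)),  (5;(1)) ×2,  (5;(2)) }


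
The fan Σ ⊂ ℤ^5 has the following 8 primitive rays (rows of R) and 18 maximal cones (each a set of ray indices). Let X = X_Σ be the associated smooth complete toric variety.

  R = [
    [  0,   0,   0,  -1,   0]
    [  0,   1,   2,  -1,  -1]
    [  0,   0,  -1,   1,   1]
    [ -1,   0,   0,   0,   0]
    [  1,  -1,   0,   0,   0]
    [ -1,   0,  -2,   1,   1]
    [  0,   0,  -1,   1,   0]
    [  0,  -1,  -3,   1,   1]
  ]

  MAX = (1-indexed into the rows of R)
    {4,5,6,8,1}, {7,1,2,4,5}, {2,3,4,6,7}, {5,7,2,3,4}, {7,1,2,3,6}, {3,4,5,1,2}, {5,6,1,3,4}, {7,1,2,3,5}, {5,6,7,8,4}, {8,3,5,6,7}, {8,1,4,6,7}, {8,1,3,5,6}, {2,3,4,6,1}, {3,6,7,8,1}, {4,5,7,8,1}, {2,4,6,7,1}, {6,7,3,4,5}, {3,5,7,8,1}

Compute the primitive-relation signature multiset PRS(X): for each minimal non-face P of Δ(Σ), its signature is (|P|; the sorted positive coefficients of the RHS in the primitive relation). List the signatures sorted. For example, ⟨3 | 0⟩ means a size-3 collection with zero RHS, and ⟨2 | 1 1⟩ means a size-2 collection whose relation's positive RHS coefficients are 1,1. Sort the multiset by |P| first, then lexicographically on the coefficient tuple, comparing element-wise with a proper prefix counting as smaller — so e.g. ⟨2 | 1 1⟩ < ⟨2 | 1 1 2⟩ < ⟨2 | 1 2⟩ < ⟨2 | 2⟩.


Δ(Σ) — 8 vertices, 5 min non-faces:

  • {2,8}:  v_{2} + v_{8} = v_{1} + v_{7}  →  sig = ⟨2 | 1 1⟩
  • {2,5,6}:  v_{2} + v_{5} + v_{6} = 0  →  sig = ⟨3 | 0⟩
  • {3,4,8}:  v_{3} + v_{4} + v_{8} = v_{5} + 2·v_{6}  →  sig = ⟨3 | 1 2⟩
  • {1,3,4,7}:  v_{1} + v_{3} + v_{4} + v_{7} = v_{6}  →  sig = ⟨4 | 1⟩
  • {1,5,6,7}:  v_{1} + v_{5} + v_{6} + v_{7} = v_{8}  →  sig = ⟨4 | 1⟩

Hence PRS(X_Σ) =
[⟨2 | 1 1⟩, ⟨3 | 0⟩, ⟨3 | 1 2⟩, ⟨4 | 1⟩, ⟨4 | 1⟩]


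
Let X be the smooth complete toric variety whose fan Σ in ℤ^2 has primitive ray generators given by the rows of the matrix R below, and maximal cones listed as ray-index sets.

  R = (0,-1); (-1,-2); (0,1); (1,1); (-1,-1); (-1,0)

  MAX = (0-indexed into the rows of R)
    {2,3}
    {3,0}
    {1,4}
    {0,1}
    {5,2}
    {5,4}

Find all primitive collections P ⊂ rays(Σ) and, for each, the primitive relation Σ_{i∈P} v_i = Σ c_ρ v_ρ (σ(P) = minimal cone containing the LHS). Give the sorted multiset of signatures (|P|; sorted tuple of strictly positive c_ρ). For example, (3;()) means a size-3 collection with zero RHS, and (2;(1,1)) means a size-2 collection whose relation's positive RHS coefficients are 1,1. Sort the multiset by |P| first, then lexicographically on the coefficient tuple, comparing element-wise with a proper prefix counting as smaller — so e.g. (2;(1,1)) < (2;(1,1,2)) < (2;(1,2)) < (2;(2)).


The 9 primitive collections of Σ (r=6, n=2):

  P={0,2}:  v_{0} + v_{2} = 0 ; sig = (2;())
  P={3,4}:  v_{3} + v_{4} = 0 ; sig = (2;())
  P={0,4}:  v_{0} + v_{4} = v_{1} ; sig = (2;(1))
  P={0,5}:  v_{0} + v_{5} = v_{4} ; sig = (2;(1))
  P={1,2}:  v_{1} + v_{2} = v_{4} ; sig = (2;(1))
  P={1,3}:  v_{1} + v_{3} = v_{0} ; sig = (2;(1))
  P={2,4}:  v_{2} + v_{4} = v_{5} ; sig = (2;(1))
  P={3,5}:  v_{3} + v_{5} = v_{2} ; sig = (2;(1))
  P={1,5}:  v_{1} + v_{5} = 2·v_{4} ; sig = (2;(2))

Sorted signature multiset PRS(X):
[(2;()), (2;()), (2;(1)), (2;(1)), (2;(1)), (2;(1)), (2;(1)), (2;(1)), (2;(2))]


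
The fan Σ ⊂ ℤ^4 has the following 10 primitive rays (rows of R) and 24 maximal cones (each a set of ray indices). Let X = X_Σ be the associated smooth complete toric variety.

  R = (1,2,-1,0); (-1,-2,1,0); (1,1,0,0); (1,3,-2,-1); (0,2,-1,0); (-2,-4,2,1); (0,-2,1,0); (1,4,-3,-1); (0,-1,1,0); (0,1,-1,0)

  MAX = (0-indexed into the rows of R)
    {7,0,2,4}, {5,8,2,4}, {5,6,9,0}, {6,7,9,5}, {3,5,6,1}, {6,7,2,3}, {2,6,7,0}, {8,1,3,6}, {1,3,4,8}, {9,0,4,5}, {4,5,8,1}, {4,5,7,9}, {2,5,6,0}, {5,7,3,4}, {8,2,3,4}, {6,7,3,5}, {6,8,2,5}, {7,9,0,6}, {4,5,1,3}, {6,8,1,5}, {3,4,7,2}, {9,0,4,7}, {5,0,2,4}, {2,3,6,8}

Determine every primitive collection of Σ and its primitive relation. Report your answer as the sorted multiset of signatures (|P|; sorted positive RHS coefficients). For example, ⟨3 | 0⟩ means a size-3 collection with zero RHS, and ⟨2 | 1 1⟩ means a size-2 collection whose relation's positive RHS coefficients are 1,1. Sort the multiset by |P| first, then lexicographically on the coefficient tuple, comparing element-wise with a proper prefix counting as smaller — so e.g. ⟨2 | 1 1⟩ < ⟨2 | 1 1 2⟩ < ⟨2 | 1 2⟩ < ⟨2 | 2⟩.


Σ has 15 primitive collections:

  P = {0,1}:  v_{0} + v_{1} = 0 — sig = ⟨2 | 0⟩
  P = {4,6}:  v_{4} + v_{6} = 0 — sig = ⟨2 | 0⟩
  P = {8,9}:  v_{8} + v_{9} = 0 — sig = ⟨2 | 0⟩
  P = {0,8}:  v_{0} + v_{8} = v_{2} — sig = ⟨2 | 1⟩
  P = {1,2}:  v_{1} + v_{2} = v_{8} — sig = ⟨2 | 1⟩
  P = {2,9}:  v_{2} + v_{9} = v_{0} — sig = ⟨2 | 1⟩
  P = {3,9}:  v_{3} + v_{9} = v_{7} — sig = ⟨2 | 1⟩
  P = {7,8}:  v_{7} + v_{8} = v_{3} — sig = ⟨2 | 1⟩
  P = {0,3}:  v_{0} + v_{3} = v_{2} + v_{7} — sig = ⟨2 | 1 1⟩
  P = {1,9}:  v_{1} + v_{9} = v_{3} + v_{5} — sig = ⟨2 | 1 1⟩
  P = {1,7}:  v_{1} + v_{7} = 2·v_{3} + v_{5} — sig = ⟨2 | 1 2⟩
  P = {2,3,5}:  v_{2} + v_{3} + v_{5} = 0 — sig = ⟨3 | 0⟩
  P = {2,5,7}:  v_{2} + v_{5} + v_{7} = v_{9} — sig = ⟨3 | 1⟩
  P = {3,5,8}:  v_{3} + v_{5} + v_{8} = v_{1} — sig = ⟨3 | 1⟩
  P = {0,5,7}:  v_{0} + v_{5} + v_{7} = 2·v_{9} — sig = ⟨3 | 2⟩

so the primitive-relation signature multiset is
    |P|=2: 11 collections, coeffs (), (), (), (1), (1), (1), (1), (1), (1,1), (1,1), (1,2)
    |P|=3: 4 collections, coeffs (), (1), (1), (2)


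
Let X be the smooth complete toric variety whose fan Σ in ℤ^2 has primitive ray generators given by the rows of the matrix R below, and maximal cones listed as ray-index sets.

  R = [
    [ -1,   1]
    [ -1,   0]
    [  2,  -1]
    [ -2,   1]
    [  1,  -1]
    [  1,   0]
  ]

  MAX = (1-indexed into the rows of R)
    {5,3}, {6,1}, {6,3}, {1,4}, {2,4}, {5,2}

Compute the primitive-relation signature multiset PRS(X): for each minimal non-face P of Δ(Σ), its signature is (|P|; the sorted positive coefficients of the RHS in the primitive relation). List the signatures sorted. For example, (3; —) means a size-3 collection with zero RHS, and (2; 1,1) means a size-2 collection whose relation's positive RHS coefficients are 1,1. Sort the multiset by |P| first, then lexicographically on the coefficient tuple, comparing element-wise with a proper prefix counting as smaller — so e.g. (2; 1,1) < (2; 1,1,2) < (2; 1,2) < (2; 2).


Minimal non-faces — 9 found among 6 rays, 6 max cones:

  P={1,5}:  v_{1} + v_{5} = 0  →  sig = (2; —)
  P={2,6}:  v_{2} + v_{6} = 0  →  sig = (2; —)
  P={3,4}:  v_{3} + v_{4} = 0  →  sig = (2; —)
  P={1,2}:  v_{1} + v_{2} = v_{4}  →  sig = (2; 1)
  P={1,3}:  v_{1} + v_{3} = v_{6}  →  sig = (2; 1)
  P={2,3}:  v_{2} + v_{3} = v_{5}  →  sig = (2; 1)
  P={4,5}:  v_{4} + v_{5} = v_{2}  →  sig = (2; 1)
  P={4,6}:  v_{4} + v_{6} = v_{1}  →  sig = (2; 1)
  P={5,6}:  v_{5} + v_{6} = v_{3}  →  sig = (2; 1)

Sorted signature multiset PRS(X):
    |P|=2: 9 collections, coeffs (), (), (), (1), (1), (1), (1), (1), (1)


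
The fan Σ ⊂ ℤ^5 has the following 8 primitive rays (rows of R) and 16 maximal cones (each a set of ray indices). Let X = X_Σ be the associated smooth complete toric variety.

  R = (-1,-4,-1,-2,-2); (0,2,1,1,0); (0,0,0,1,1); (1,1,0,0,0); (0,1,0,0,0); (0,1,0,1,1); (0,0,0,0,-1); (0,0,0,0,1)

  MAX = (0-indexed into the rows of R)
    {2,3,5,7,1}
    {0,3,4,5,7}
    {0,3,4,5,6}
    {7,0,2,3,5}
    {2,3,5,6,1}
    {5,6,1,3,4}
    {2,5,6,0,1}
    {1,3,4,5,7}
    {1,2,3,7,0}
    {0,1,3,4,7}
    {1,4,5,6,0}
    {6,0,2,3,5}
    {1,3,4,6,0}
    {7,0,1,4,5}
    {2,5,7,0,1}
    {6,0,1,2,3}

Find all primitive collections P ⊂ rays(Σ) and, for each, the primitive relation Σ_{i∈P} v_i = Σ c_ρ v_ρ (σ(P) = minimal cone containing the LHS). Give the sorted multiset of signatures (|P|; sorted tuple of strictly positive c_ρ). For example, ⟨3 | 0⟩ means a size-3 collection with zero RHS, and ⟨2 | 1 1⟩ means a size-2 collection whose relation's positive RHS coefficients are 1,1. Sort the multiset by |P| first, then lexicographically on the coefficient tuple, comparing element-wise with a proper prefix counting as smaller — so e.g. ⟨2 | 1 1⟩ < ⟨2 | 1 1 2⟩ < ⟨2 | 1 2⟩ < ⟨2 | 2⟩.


Minimal non-faces — 3 found among 8 rays, 16 max cones:

  • {6,7}:  v_{6} + v_{7} = 0  →  sig = ⟨2 | 0⟩
  • {2,4}:  v_{2} + v_{4} = v_{5}  →  sig = ⟨2 | 1⟩
  • {0,1,3,5}:  v_{0} + v_{1} + v_{3} + v_{5} = v_{6}  →  sig = ⟨4 | 1⟩

Sorted signature multiset PRS(X):
{ ⟨2 | 0⟩,  ⟨2 | 1⟩,  ⟨4 | 1⟩ }


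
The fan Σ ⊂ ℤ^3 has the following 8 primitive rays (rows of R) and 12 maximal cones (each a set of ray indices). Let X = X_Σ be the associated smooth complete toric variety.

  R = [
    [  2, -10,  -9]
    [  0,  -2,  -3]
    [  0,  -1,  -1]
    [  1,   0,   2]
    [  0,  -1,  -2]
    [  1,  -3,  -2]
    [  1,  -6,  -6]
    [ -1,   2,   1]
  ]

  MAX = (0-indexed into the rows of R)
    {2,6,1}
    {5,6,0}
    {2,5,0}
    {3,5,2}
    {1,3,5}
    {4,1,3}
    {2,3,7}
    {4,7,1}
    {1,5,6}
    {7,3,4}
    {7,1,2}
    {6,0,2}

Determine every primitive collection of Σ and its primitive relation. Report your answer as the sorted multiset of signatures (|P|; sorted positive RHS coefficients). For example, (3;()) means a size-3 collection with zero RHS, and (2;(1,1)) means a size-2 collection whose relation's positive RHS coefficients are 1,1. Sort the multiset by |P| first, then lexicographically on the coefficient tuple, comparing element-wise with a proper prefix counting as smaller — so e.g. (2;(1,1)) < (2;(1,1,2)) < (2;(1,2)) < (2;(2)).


|primitive collections| = 14. Relations:

  {2,4}:  v_{2} + v_{4} = v_{1} — sig = (2;(1))
  {5,7}:  v_{5} + v_{7} = v_{2} — sig = (2;(1))
  {0,4}:  v_{0} + v_{4} = v_{1} + v_{5} + v_{6} — sig = (2;(1,1,1))
  {0,7}:  v_{0} + v_{7} = 2·v_{2} + v_{6} — sig = (2;(1,2))
  {4,5}:  v_{4} + v_{5} = 2·v_{1} + v_{3} — sig = (2;(1,2))
  {4,6}:  v_{4} + v_{6} = 2·v_{1} + v_{5} — sig = (2;(1,2))
  {6,7}:  v_{6} + v_{7} = v_{1} + 2·v_{2} — sig = (2;(1,2))
  {0,3}:  v_{0} + v_{3} = v_{2} + 3·v_{5} — sig = (2;(1,3))
  {0,1}:  v_{0} + v_{1} = 2·v_{6} — sig = (2;(2))
  {3,6}:  v_{3} + v_{6} = 2·v_{5} — sig = (2;(2))
  {1,3,7}:  v_{1} + v_{3} + v_{7} = 0 — sig = (3;())
  {1,2,3}:  v_{1} + v_{2} + v_{3} = v_{5} — sig = (3;(1))
  {1,2,5}:  v_{1} + v_{2} + v_{5} = v_{6} — sig = (3;(1))
  {2,5,6}:  v_{2} + v_{5} + v_{6} = v_{0} — sig = (3;(1))

Hence PRS(X_Σ) =
{ (2;(1)) ×2,  (2;(1,1,1)),  (2;(1,2)) ×4,  (2;(1,3)),  (2;(2)) ×2,  (3;()),  (3;(1)) ×3 }


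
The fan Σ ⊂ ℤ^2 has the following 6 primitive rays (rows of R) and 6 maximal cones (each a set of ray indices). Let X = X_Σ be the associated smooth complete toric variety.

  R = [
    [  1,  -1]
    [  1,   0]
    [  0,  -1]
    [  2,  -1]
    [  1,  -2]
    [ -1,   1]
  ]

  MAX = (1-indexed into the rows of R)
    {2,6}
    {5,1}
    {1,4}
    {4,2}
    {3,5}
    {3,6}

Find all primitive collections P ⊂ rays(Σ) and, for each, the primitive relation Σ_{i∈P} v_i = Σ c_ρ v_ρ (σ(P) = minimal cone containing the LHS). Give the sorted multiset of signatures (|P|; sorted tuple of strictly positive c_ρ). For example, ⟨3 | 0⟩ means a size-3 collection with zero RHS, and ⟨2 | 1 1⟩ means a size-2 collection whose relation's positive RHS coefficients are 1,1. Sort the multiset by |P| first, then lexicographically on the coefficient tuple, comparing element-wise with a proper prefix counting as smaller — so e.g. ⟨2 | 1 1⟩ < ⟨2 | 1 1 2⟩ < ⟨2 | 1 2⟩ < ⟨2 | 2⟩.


9 collections generate NE(X_Σ); each relation:

  P={1,6}:  v_{1} + v_{6} = 0 ; sig = ⟨2 | 0⟩
  P={1,2}:  v_{1} + v_{2} = v_{4} ; sig = ⟨2 | 1⟩
  P={1,3}:  v_{1} + v_{3} = v_{5} ; sig = ⟨2 | 1⟩
  P={2,3}:  v_{2} + v_{3} = v_{1} ; sig = ⟨2 | 1⟩
  P={4,6}:  v_{4} + v_{6} = v_{2} ; sig = ⟨2 | 1⟩
  P={5,6}:  v_{5} + v_{6} = v_{3} ; sig = ⟨2 | 1⟩
  P={2,5}:  v_{2} + v_{5} = 2·v_{1} ; sig = ⟨2 | 2⟩
  P={3,4}:  v_{3} + v_{4} = 2·v_{1} ; sig = ⟨2 | 2⟩
  P={4,5}:  v_{4} + v_{5} = 3·v_{1} ; sig = ⟨2 | 3⟩

Sorted signature multiset PRS(X):
    ⟨2 | 0⟩
    ⟨2 | 1⟩
    ⟨2 | 1⟩
    ⟨2 | 1⟩
    ⟨2 | 1⟩
    ⟨2 | 1⟩
    ⟨2 | 2⟩
    ⟨2 | 2⟩
    ⟨2 | 3⟩


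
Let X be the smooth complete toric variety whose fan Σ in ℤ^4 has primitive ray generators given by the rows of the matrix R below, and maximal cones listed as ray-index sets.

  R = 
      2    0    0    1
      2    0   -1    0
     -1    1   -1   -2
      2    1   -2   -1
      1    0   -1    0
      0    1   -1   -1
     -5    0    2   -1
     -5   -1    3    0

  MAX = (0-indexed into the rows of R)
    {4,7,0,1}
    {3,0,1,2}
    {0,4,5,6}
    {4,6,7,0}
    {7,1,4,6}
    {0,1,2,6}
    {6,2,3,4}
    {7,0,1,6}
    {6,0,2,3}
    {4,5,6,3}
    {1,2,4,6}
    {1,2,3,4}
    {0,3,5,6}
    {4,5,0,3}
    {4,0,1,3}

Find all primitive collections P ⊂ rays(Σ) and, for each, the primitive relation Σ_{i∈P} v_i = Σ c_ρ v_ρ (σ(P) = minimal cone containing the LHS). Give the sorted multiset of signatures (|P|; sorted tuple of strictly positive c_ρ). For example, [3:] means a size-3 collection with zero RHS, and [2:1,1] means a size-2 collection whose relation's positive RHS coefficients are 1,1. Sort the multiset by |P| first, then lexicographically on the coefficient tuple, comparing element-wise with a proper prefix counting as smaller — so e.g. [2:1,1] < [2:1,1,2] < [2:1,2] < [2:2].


Σ has 9 primitive collections:

  {1,5}:  v_{1} + v_{5} = v_{3}  ⇒ sig = [2:1]
  {5,7}:  v_{5} + v_{7} = v_{6}  ⇒ sig = [2:1]
  {3,7}:  v_{3} + v_{7} = v_{1} + v_{6}  ⇒ sig = [2:1,1]
  {2,5}:  v_{2} + v_{5} = 2·v_{3} + v_{6}  ⇒ sig = [2:1,2]
  {2,7}:  v_{2} + v_{7} = 2·v_{1} + 2·v_{6}  ⇒ sig = [2:2,2]
  {0,2,4}:  v_{0} + v_{2} + v_{4} = v_{3}  ⇒ sig = [3:1]
  {1,3,6}:  v_{1} + v_{3} + v_{6} = v_{2}  ⇒ sig = [3:1]
  {0,1,4,6}:  v_{0} + v_{1} + v_{4} + v_{6} = 0  ⇒ sig = [4:]
  {0,3,4,6}:  v_{0} + v_{3} + v_{4} + v_{6} = v_{5}  ⇒ sig = [4:1]

Sorted signature multiset PRS(X):
    |P|=2: 5 collections, coeffs (1), (1), (1,1), (1,2), (2,2)
    |P|=3: 2 collections, coeffs (1), (1)
    |P|=4: 2 collections, coeffs (), (1)


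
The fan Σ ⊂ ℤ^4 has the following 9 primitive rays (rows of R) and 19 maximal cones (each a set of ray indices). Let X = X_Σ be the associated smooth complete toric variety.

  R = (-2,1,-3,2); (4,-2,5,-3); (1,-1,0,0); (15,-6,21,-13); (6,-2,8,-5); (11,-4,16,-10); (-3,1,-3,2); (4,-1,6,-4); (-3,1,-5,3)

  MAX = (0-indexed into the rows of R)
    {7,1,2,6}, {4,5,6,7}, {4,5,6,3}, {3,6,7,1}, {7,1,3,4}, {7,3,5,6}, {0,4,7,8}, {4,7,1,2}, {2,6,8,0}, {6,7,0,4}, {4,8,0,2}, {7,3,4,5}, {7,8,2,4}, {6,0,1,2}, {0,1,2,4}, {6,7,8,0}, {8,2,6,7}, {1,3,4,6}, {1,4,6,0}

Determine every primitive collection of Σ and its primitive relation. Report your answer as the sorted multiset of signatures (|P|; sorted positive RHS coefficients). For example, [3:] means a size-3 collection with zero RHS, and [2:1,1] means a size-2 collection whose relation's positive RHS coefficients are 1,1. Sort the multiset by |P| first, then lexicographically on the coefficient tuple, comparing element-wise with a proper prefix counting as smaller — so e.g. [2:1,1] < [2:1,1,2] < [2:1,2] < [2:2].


14 collections generate NE(X_Σ); each relation:

  P={1,5}:  v_{1} + v_{5} = v_{3}  ⇒ sig = [2:1]
  P={1,8}:  v_{1} + v_{8} = v_{2}  ⇒ sig = [2:1]
  P={5,8}:  v_{5} + v_{8} = v_{1} + v_{7}  ⇒ sig = [2:1,1]
  P={0,3}:  v_{0} + v_{3} = v_{1} + 2·v_{4} + v_{6}  ⇒ sig = [2:1,1,2]
  P={0,5}:  v_{0} + v_{5} = 2·v_{4} + v_{6}  ⇒ sig = [2:1,2]
  P={2,5}:  v_{2} + v_{5} = 2·v_{1} + v_{7}  ⇒ sig = [2:1,2]
  P={3,8}:  v_{3} + v_{8} = 2·v_{1} + v_{7}  ⇒ sig = [2:1,2]
  P={2,3}:  v_{2} + v_{3} = 3·v_{1} + v_{7}  ⇒ sig = [2:1,3]
  P={4,6,8}:  v_{4} + v_{6} + v_{8} = 0  ⇒ sig = [3:]
  P={0,1,7}:  v_{0} + v_{1} + v_{7} = v_{4}  ⇒ sig = [3:1]
  P={2,4,6}:  v_{2} + v_{4} + v_{6} = v_{1}  ⇒ sig = [3:1]
  P={0,2,7}:  v_{0} + v_{2} + v_{7} = v_{4} + v_{8}  ⇒ sig = [3:1,1]
  P={1,4,6,7}:  v_{1} + v_{4} + v_{6} + v_{7} = v_{5}  ⇒ sig = [4:1]
  P={3,4,6,7}:  v_{3} + v_{4} + v_{6} + v_{7} = 2·v_{5}  ⇒ sig = [4:2]

Sorted signature multiset PRS(X):
    [2:1]
    [2:1]
    [2:1,1]
    [2:1,1,2]
    [2:1,2]
    [2:1,2]
    [2:1,2]
    [2:1,3]
    [3:]
    [3:1]
    [3:1]
    [3:1,1]
    [4:1]
    [4:2]


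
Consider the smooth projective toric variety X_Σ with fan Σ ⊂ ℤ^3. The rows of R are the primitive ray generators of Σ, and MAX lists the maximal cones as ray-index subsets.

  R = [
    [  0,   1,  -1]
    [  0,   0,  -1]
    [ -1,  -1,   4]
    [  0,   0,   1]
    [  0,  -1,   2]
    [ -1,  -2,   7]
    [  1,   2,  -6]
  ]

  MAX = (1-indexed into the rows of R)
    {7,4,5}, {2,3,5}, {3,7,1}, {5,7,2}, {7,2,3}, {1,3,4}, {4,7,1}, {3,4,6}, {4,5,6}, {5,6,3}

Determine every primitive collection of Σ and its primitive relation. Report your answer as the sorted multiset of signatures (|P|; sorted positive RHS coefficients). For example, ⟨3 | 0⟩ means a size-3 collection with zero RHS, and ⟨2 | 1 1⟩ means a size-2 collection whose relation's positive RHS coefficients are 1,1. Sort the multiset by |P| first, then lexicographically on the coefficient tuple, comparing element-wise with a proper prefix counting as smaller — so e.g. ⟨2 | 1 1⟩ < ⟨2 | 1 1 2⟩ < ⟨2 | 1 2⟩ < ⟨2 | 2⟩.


|primitive collections| = 9. Relations:

  {2,4}:  v_{2} + v_{4} = 0  →  sig = ⟨2 | 0⟩
  {1,5}:  v_{1} + v_{5} = v_{4}  →  sig = ⟨2 | 1⟩
  {6,7}:  v_{6} + v_{7} = v_{4}  →  sig = ⟨2 | 1⟩
  {1,2}:  v_{1} + v_{2} = v_{3} + v_{7}  →  sig = ⟨2 | 1 1⟩
  {2,6}:  v_{2} + v_{6} = v_{3} + v_{5}  →  sig = ⟨2 | 1 1⟩
  {1,6}:  v_{1} + v_{6} = v_{3} + 2·v_{4}  →  sig = ⟨2 | 1 2⟩
  {3,5,7}:  v_{3} + v_{5} + v_{7} = 0  →  sig = ⟨3 | 0⟩
  {3,4,5}:  v_{3} + v_{4} + v_{5} = v_{6}  →  sig = ⟨3 | 1⟩
  {3,4,7}:  v_{3} + v_{4} + v_{7} = v_{1}  →  sig = ⟨3 | 1⟩

Signatures (|P|; sorted positive RHS coefficients), sorted:
    |P|=2: 6 collections, coeffs (), (1), (1), (1,1), (1,1), (1,2)
    |P|=3: 3 collections, coeffs (), (1), (1)


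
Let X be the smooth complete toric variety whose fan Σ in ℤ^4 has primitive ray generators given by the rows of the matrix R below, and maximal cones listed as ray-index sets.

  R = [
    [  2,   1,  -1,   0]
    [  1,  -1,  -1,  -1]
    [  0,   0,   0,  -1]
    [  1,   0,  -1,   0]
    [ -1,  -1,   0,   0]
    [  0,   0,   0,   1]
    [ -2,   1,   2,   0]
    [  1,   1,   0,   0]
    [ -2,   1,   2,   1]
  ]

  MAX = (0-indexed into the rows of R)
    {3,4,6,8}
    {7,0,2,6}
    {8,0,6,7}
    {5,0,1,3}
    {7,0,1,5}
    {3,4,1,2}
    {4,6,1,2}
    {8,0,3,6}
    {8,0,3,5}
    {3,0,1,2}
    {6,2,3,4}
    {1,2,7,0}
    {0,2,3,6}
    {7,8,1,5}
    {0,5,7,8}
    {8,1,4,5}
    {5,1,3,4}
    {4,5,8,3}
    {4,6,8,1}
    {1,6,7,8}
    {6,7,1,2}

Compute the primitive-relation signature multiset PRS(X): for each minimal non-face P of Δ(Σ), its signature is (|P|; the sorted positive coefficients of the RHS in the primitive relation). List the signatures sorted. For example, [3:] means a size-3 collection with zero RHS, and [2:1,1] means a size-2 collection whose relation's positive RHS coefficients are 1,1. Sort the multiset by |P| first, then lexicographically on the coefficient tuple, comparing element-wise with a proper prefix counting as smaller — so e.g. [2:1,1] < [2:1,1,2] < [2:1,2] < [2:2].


10 minimal non-faces of Δ(Σ) (on 9 rays):

  P = {2,5}:  v_{2} + v_{5} = 0 — sig = [2:]
  P = {4,7}:  v_{4} + v_{7} = 0 — sig = [2:]
  P = {0,4}:  v_{0} + v_{4} = v_{3} — sig = [2:1]
  P = {2,8}:  v_{2} + v_{8} = v_{6} — sig = [2:1]
  P = {3,7}:  v_{3} + v_{7} = v_{0} — sig = [2:1]
  P = {5,6}:  v_{5} + v_{6} = v_{8} — sig = [2:1]
  P = {1,3,8}:  v_{1} + v_{3} + v_{8} = 0 — sig = [3:]
  P = {0,1,8}:  v_{0} + v_{1} + v_{8} = v_{7} — sig = [3:1]
  P = {1,3,6}:  v_{1} + v_{3} + v_{6} = v_{2} — sig = [3:1]
  P = {0,1,6}:  v_{0} + v_{1} + v_{6} = v_{2} + v_{7} — sig = [3:1,1]

so the primitive-relation signature multiset is
    |P|=2: 6 collections, coeffs (), (), (1), (1), (1), (1)
    |P|=3: 4 collections, coeffs (), (1), (1), (1,1)


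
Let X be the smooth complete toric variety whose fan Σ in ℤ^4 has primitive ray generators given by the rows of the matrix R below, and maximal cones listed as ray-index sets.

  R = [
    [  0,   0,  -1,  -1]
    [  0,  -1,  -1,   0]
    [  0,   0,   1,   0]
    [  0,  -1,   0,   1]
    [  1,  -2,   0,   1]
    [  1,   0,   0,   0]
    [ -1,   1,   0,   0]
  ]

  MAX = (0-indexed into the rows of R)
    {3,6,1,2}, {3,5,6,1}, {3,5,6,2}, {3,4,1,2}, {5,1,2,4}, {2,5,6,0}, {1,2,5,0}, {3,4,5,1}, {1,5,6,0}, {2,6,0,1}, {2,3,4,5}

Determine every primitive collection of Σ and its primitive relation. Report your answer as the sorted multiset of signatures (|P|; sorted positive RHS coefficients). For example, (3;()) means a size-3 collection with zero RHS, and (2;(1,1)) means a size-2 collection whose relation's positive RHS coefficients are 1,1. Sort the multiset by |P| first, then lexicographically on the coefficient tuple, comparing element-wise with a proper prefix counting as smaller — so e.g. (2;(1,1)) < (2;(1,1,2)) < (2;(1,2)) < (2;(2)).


Σ has 5 primitive collections:

  P={0,3}:  v_{0} + v_{3} = v_{1}  ⇒ sig = (2;(1))
  P={4,6}:  v_{4} + v_{6} = v_{3}  ⇒ sig = (2;(1))
  P={0,4}:  v_{0} + v_{4} = 2·v_{1} + v_{2} + v_{5}  ⇒ sig = (2;(1,1,2))
  P={1,2,5,6}:  v_{1} + v_{2} + v_{5} + v_{6} = 0  ⇒ sig = (4;())
  P={1,2,3,5}:  v_{1} + v_{2} + v_{3} + v_{5} = v_{4}  ⇒ sig = (4;(1))

Hence PRS(X_Σ) =
    (2;(1))
    (2;(1))
    (2;(1,1,2))
    (4;())
    (4;(1))


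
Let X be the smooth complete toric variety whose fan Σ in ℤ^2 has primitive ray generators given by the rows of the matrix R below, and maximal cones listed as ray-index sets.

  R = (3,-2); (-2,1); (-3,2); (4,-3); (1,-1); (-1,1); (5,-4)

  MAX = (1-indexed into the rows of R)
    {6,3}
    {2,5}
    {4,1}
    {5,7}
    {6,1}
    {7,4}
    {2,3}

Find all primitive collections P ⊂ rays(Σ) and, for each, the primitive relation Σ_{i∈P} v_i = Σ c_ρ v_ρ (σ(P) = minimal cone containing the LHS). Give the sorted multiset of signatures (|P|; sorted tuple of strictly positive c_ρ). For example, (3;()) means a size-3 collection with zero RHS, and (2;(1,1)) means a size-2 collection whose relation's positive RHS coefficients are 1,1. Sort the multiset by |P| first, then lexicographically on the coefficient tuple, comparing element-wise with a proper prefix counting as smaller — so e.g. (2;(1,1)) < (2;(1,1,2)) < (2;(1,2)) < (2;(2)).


14 minimal non-faces of Δ(Σ) (on 7 rays):

  {1,3}:  v_{1} + v_{3} = 0 ; sig = (2;())
  {5,6}:  v_{5} + v_{6} = 0 ; sig = (2;())
  {1,2}:  v_{1} + v_{2} = v_{5} ; sig = (2;(1))
  {1,5}:  v_{1} + v_{5} = v_{4} ; sig = (2;(1))
  {2,6}:  v_{2} + v_{6} = v_{3} ; sig = (2;(1))
  {3,4}:  v_{3} + v_{4} = v_{5} ; sig = (2;(1))
  {3,5}:  v_{3} + v_{5} = v_{2} ; sig = (2;(1))
  {4,5}:  v_{4} + v_{5} = v_{7} ; sig = (2;(1))
  {4,6}:  v_{4} + v_{6} = v_{1} ; sig = (2;(1))
  {6,7}:  v_{6} + v_{7} = v_{4} ; sig = (2;(1))
  {1,7}:  v_{1} + v_{7} = 2·v_{4} ; sig = (2;(2))
  {2,4}:  v_{2} + v_{4} = 2·v_{5} ; sig = (2;(2))
  {3,7}:  v_{3} + v_{7} = 2·v_{5} ; sig = (2;(2))
  {2,7}:  v_{2} + v_{7} = 3·v_{5} ; sig = (2;(3))

Sorted signature multiset PRS(X):
    |P|=2: 14 collections, coeffs (), (), (1), (1), (1), (1), (1), (1), (1), (1), (2), (2), (2), (3)


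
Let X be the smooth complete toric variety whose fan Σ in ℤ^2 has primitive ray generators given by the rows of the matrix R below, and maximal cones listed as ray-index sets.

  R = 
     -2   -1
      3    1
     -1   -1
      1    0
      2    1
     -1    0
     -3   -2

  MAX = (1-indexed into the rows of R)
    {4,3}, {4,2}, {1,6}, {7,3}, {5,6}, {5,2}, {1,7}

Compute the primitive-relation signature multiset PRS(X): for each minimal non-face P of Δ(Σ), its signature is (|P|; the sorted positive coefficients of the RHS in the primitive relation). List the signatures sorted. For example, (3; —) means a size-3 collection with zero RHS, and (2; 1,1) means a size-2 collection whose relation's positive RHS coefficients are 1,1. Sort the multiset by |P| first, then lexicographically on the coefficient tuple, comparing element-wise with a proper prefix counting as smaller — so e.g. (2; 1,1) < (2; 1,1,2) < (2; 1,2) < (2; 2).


14 collections generate NE(X_Σ); each relation:

  {1,5}:  v_{1} + v_{5} = 0 — sig = (2; —)
  {4,6}:  v_{4} + v_{6} = 0 — sig = (2; —)
  {1,2}:  v_{1} + v_{2} = v_{4} — sig = (2; 1)
  {1,3}:  v_{1} + v_{3} = v_{7} — sig = (2; 1)
  {1,4}:  v_{1} + v_{4} = v_{3} — sig = (2; 1)
  {2,6}:  v_{2} + v_{6} = v_{5} — sig = (2; 1)
  {3,5}:  v_{3} + v_{5} = v_{4} — sig = (2; 1)
  {3,6}:  v_{3} + v_{6} = v_{1} — sig = (2; 1)
  {4,5}:  v_{4} + v_{5} = v_{2} — sig = (2; 1)
  {5,7}:  v_{5} + v_{7} = v_{3} — sig = (2; 1)
  {2,7}:  v_{2} + v_{7} = v_{3} + v_{4} — sig = (2; 1,1)
  {2,3}:  v_{2} + v_{3} = 2·v_{4} — sig = (2; 2)
  {4,7}:  v_{4} + v_{7} = 2·v_{3} — sig = (2; 2)
  {6,7}:  v_{6} + v_{7} = 2·v_{1} — sig = (2; 2)

Hence PRS(X_Σ) =
[(2; —), (2; —), (2; 1), (2; 1), (2; 1), (2; 1), (2; 1), (2; 1), (2; 1), (2; 1), (2; 1,1), (2; 2), (2; 2), (2; 2)]


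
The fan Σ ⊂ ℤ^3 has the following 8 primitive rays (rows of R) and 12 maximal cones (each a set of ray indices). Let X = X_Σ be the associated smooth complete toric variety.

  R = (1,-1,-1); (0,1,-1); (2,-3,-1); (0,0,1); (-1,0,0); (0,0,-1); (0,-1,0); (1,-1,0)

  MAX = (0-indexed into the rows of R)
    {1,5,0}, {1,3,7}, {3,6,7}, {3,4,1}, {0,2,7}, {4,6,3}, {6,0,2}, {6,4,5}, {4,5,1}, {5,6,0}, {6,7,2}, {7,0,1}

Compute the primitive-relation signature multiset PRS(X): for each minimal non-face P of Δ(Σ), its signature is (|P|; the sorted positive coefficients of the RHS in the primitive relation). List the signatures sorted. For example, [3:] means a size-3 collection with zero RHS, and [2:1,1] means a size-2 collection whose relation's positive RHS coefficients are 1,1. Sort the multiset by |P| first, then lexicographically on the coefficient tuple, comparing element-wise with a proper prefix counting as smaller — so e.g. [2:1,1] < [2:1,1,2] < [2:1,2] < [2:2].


Δ(Σ) — 8 vertices, 11 min non-faces:

  • {3,5}:  v_{3} + v_{5} = 0  →  sig = [2:]
  • {0,3}:  v_{0} + v_{3} = v_{7}  →  sig = [2:1]
  • {1,6}:  v_{1} + v_{6} = v_{5}  →  sig = [2:1]
  • {4,7}:  v_{4} + v_{7} = v_{6}  →  sig = [2:1]
  • {5,7}:  v_{5} + v_{7} = v_{0}  →  sig = [2:1]
  • {0,4}:  v_{0} + v_{4} = v_{5} + v_{6}  →  sig = [2:1,1]
  • {2,3}:  v_{2} + v_{3} = v_{6} + 2·v_{7}  →  sig = [2:1,2]
  • {2,4}:  v_{2} + v_{4} = v_{0} + 2·v_{6}  →  sig = [2:1,2]
  • {2,5}:  v_{2} + v_{5} = 2·v_{0} + v_{6}  →  sig = [2:1,2]
  • {1,2}:  v_{1} + v_{2} = 2·v_{0}  →  sig = [2:2]
  • {0,6,7}:  v_{0} + v_{6} + v_{7} = v_{2}  →  sig = [3:1]

Hence PRS(X_Σ) =
    [2:]
    [2:1]
    [2:1]
    [2:1]
    [2:1]
    [2:1,1]
    [2:1,2]
    [2:1,2]
    [2:1,2]
    [2:2]
    [3:1]


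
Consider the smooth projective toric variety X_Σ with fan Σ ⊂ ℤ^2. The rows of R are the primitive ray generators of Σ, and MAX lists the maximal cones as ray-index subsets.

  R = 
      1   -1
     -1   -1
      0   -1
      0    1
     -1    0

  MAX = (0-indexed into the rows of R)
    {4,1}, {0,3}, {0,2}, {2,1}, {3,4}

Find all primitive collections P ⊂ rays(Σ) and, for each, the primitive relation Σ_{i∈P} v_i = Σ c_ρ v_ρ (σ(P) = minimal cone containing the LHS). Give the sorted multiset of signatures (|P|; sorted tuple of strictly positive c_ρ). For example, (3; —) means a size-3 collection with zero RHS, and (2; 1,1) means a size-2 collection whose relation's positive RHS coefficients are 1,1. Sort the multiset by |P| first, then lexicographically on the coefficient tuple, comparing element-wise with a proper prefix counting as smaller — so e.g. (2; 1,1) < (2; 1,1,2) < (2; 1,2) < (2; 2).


Δ(Σ) — 5 vertices, 5 min non-faces:

  P={2,3}:  v_{2} + v_{3} = 0  so sig = (2; —)
  P={0,4}:  v_{0} + v_{4} = v_{2}  so sig = (2; 1)
  P={1,3}:  v_{1} + v_{3} = v_{4}  so sig = (2; 1)
  P={2,4}:  v_{2} + v_{4} = v_{1}  so sig = (2; 1)
  P={0,1}:  v_{0} + v_{1} = 2·v_{2}  so sig = (2; 2)

so the primitive-relation signature multiset is
{ (2; —),  (2; 1) ×3,  (2; 2) }


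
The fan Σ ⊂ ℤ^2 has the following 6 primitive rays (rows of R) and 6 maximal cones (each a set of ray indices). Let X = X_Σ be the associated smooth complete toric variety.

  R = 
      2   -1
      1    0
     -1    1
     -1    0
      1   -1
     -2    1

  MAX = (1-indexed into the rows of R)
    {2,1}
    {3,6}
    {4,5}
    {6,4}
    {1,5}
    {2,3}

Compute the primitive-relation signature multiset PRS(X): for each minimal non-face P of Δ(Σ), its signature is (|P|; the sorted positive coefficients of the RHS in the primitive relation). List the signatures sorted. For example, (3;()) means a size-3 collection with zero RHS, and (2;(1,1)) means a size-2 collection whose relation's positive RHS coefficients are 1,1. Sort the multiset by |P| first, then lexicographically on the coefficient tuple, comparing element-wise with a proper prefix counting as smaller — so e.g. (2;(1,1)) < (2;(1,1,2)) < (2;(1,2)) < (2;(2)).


The 9 primitive collections of Σ (r=6, n=2):

  {1,6}:  v_{1} + v_{6} = 0 — sig = (2;())
  {2,4}:  v_{2} + v_{4} = 0 — sig = (2;())
  {3,5}:  v_{3} + v_{5} = 0 — sig = (2;())
  {1,3}:  v_{1} + v_{3} = v_{2} — sig = (2;(1))
  {1,4}:  v_{1} + v_{4} = v_{5} — sig = (2;(1))
  {2,5}:  v_{2} + v_{5} = v_{1} — sig = (2;(1))
  {2,6}:  v_{2} + v_{6} = v_{3} — sig = (2;(1))
  {3,4}:  v_{3} + v_{4} = v_{6} — sig = (2;(1))
  {5,6}:  v_{5} + v_{6} = v_{4} — sig = (2;(1))

so the primitive-relation signature multiset is
    (2;())
    (2;())
    (2;())
    (2;(1))
    (2;(1))
    (2;(1))
    (2;(1))
    (2;(1))
    (2;(1))
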